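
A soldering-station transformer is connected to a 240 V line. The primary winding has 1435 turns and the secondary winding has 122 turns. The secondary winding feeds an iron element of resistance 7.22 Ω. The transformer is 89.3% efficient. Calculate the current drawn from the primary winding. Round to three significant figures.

V_s = 240 × 122/1435 = 20.404 V.
I_s = V_s/R = 20.404/7.22 = 2.8261 A.
P_out = V_s I_s = 20.404 × 2.8261 = 57.664 W.
P_in = P_out/η = 57.664/0.893 = 64.573 W.
I_p = P_in/V_p = 64.573/240 = 0.269 A.

I_p ≈ 0.269 A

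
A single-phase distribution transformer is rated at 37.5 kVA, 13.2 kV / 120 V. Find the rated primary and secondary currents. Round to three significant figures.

I_p ≈ 2.84 A, I_s ≈ 312 A

I_p = S/V_p = 37500/13200 = 2.84 A.
I_s = S/V_s = 37500/120 = 312 A.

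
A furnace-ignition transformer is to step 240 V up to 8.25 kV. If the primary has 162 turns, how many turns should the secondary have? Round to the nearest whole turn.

N_s/N_p = V_s/V_p, so N_s = 162 × 8250/240 = 5568.8 ≈ 5569 turns.

N_s = 5569 turns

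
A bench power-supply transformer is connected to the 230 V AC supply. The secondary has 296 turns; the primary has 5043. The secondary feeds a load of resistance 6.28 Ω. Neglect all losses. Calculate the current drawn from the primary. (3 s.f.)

V_s = V_p × N_s/N_p = 230 × 296/5043 = 13.500 V.
I_s = V_s/R = 13.500/6.28 = 2.1497 A.
For an ideal transformer I_p N_p = I_s N_s, so I_p = 2.1497 × 296/5043 = 0.126 A.

I_p ≈ 0.126 A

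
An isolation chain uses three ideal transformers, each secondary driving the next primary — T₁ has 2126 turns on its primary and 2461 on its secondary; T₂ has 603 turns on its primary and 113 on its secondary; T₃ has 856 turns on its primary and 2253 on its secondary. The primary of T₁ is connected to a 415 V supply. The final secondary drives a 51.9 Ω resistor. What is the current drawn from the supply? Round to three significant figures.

Secondary of T₁: V = 415.00 × 2461/2126 = 480.39 V.
Secondary of T₂: V = 480.39 × 113/603 = 90.024 V.
Secondary of T₃: V = 90.024 × 2253/856 = 236.94 V.
I_load = 236.94/51.9 = 4.5654 A, so P_out = 236.94 × 4.5654 = 1081.7 W.
All ideal ⇒ P_in = P_out, so I_supply = 1081.7/415 = 2.61 A.

I_supply ≈ 2.61 A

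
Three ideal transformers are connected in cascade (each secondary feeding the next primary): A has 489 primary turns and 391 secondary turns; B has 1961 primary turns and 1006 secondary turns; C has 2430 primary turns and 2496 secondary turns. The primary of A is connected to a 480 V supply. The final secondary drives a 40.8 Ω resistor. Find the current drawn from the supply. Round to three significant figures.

I_supply ≈ 2.09 A

Secondary of A: V = 480.00 × 391/489 = 383.80 V.
Secondary of B: V = 383.80 × 1006/1961 = 196.89 V.
Secondary of C: V = 196.89 × 2496/2430 = 202.24 V.
I_load = 202.24/40.8 = 4.9569 A, so P_out = 202.24 × 4.9569 = 1002.5 W.
All ideal ⇒ P_in = P_out, so I_supply = 1002.5/480 = 2.09 A.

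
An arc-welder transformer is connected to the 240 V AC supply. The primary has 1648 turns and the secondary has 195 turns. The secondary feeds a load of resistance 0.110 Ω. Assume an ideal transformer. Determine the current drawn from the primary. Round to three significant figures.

I_p ≈ 30.5 A

V_s = V_p × N_s/N_p = 240 × 195/1648 = 28.398 V.
I_s = V_s/R = 28.398/0.110 = 258.16 A.
For an ideal transformer I_p N_p = I_s N_s, so I_p = 258.16 × 195/1648 = 30.5 A.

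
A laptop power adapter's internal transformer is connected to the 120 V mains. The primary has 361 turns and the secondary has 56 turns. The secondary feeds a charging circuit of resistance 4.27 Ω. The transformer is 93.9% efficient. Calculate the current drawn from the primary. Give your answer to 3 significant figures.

I_p ≈ 0.720 A

V_s = 120 × 56/361 = 18.615 V.
I_s = V_s/R = 18.615/4.27 = 4.3595 A.
P_out = V_s I_s = 18.615 × 4.3595 = 81.151 W.
P_in = P_out/η = 81.151/0.939 = 86.423 W.
I_p = P_in/V_p = 86.423/120 = 0.720 A.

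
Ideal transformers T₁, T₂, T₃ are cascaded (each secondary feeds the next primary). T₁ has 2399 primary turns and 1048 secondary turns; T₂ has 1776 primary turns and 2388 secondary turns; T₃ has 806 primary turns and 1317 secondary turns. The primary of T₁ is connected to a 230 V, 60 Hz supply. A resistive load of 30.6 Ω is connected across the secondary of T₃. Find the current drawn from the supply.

I_supply ≈ 6.92 A

After T₁: V = 230.00 × 1048/2399 = 100.48 V.
After T₂: V = 100.48 × 2388/1776 = 135.10 V.
After T₃: V = 135.10 × 1317/806 = 220.75 V.
I_load = 220.75/30.6 = 7.2141 A, so P_out = 220.75 × 7.2141 = 1592.5 W.
All ideal ⇒ P_in = P_out, so I_supply = 1592.5/230 = 6.92 A.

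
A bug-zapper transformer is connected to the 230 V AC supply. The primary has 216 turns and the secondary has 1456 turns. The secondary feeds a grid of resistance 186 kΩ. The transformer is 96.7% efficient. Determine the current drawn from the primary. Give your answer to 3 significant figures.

I_p ≈ 0.0581 A

V_s = 230 × 1456/216 = 1550.4 V.
I_s = V_s/R = 1550.4/186000 = 0.0083353 A.
P_out = V_s I_s = 1550.4 × 0.0083353 = 12.923 W.
P_in = P_out/η = 12.923/0.967 = 13.364 W.
I_p = P_in/V_p = 13.364/230 = 0.0581 A.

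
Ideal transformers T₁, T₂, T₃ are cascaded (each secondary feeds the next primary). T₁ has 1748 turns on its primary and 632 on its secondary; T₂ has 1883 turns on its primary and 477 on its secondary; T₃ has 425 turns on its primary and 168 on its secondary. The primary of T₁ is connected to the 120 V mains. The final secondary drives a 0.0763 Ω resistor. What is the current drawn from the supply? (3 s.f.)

I_supply ≈ 2.06 A

Secondary of T₁: V = 120.00 × 632/1748 = 43.387 V.
Secondary of T₂: V = 43.387 × 477/1883 = 10.991 V.
Secondary of T₃: V = 10.991 × 168/425 = 4.3446 V.
I_load = 4.3446/0.0763 = 56.940 A, so P_out = 4.3446 × 56.940 = 247.38 W.
All ideal ⇒ P_in = P_out, so I_supply = 247.38/120 = 2.06 A.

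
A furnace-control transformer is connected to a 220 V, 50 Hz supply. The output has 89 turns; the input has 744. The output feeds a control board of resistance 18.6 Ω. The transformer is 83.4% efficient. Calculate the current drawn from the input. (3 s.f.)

V_out = 220 × 89/744 = 26.317 V.
I_out = V_out/R = 26.317/18.6 = 1.4149 A.
P_out = V_out I_out = 26.317 × 1.4149 = 37.236 W.
P_in = P_out/η = 37.236/0.834 = 44.648 W.
I_in = P_in/V_in = 44.648/220 = 0.203 A.

I_in ≈ 0.203 A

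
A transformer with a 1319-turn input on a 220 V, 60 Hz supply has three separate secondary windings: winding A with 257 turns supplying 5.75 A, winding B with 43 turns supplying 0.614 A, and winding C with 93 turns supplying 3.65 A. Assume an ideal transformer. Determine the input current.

V_A = 220 × 257/1319 = 42.866 V; V_B = 220 × 43/1319 = 7.1721 V; V_C = 220 × 93/1319 = 15.512 V.
P_out = V_A I_A + V_B I_B + V_C I_C = 42.866×5.75 + 7.1721×0.614 + 15.512×3.65 = 246.48 + 4.4037 + 56.618 = 307.50 W.
Ideal ⇒ P_in = P_out, so I_in = P_out/V_in = 307.50/220 = 1.40 A.

I_in ≈ 1.40 A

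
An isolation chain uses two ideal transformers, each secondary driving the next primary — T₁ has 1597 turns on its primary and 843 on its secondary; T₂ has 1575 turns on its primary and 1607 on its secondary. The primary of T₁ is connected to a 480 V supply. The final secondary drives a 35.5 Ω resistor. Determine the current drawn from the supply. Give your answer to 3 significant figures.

I_supply ≈ 3.92 A

After T₁: V = 480.00 × 843/1597 = 253.38 V.
After T₂: V = 253.38 × 1607/1575 = 258.52 V.
I_load = 258.52/35.5 = 7.2823 A, so P_out = 258.52 × 7.2823 = 1882.7 W.
All ideal ⇒ P_in = P_out, so I_supply = 1882.7/480 = 3.92 A.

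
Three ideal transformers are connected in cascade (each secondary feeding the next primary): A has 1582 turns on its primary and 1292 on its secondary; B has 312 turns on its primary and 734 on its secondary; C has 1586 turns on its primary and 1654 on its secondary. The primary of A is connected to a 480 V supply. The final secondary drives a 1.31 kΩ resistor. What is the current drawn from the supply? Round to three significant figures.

Secondary of A: V = 480.00 × 1292/1582 = 392.01 V.
Secondary of B: V = 392.01 × 734/312 = 922.23 V.
Secondary of C: V = 922.23 × 1654/1586 = 961.77 V.
I_load = 961.77/1310 = 0.73418 A, so P_out = 961.77 × 0.73418 = 706.11 W.
All ideal ⇒ P_in = P_out, so I_supply = 706.11/480 = 1.47 A.

I_supply ≈ 1.47 A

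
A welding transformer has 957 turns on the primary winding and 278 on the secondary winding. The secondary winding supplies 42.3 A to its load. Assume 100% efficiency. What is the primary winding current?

For an ideal transformer I_p/I_s = N_s/N_p, so I_p = 42.3 × 278/957 = 12.3 A.

I_p ≈ 12.3 A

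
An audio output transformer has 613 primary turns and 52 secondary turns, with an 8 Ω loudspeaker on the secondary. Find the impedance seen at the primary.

Z_p = (N_p/N_s)² × Z_s = (613/52)² × 8 = 1110 Ω.

Z_p ≈ 1110 Ω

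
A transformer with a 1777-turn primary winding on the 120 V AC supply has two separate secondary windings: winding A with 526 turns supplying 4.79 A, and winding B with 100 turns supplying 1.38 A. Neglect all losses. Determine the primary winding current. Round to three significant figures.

V_A = 120 × 526/1777 = 35.521 V; V_B = 120 × 100/1777 = 6.7530 V.
P_out = V_A I_A + V_B I_B = 35.521×4.79 + 6.7530×1.38 = 170.14 + 9.3191 = 179.46 W.
Ideal ⇒ P_in = P_out, so I_p = P_out/V_p = 179.46/120 = 1.50 A.

I_p ≈ 1.50 A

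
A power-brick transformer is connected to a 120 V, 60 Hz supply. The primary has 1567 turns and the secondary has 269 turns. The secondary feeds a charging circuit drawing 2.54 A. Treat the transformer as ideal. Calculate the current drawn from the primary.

For an ideal transformer I_p N_p = I_s N_s, so I_p = 2.54 × 269/1567 = 0.436 A.

I_p ≈ 0.436 A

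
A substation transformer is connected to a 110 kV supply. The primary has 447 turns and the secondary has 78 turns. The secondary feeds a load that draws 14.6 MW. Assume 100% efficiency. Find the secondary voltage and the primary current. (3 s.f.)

V_s = V_p × N_s/N_p = 110000 × 78/447 = 19195 V.
I_s = P/V_s = 1.46×10^7/19195 = 760.63 A.
I_p = I_s × N_s/N_p = 760.63 × 78/447 = 133 A.

V_s ≈ 19200 V, I_p ≈ 133 A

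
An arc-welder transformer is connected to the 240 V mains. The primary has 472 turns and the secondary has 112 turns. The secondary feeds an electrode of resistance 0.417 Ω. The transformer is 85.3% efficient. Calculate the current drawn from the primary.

I_p ≈ 38.0 A

V_s = 240 × 112/472 = 56.949 V.
I_s = V_s/R = 56.949/0.417 = 136.57 A.
P_out = V_s I_s = 56.949 × 136.57 = 7777.5 W.
P_in = P_out/η = 7777.5/0.853 = 9117.8 W.
I_p = P_in/V_p = 9117.8/240 = 38.0 A.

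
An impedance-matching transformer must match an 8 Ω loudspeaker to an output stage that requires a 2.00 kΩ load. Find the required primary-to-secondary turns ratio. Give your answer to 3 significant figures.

N_p/N_s ≈ 15.8

Z_p/Z_s = (N_p/N_s)², so N_p/N_s = √(2000/8) = √250 = 15.8.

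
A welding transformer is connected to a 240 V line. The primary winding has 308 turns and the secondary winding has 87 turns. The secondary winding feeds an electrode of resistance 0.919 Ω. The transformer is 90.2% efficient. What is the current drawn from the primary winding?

V_s = 240 × 87/308 = 67.792 V.
I_s = V_s/R = 67.792/0.919 = 73.767 A.
P_out = V_s I_s = 67.792 × 73.767 = 5000.9 W.
P_in = P_out/η = 5000.9/0.902 = 5544.2 W.
I_p = P_in/V_p = 5544.2/240 = 23.1 A.

I_p ≈ 23.1 A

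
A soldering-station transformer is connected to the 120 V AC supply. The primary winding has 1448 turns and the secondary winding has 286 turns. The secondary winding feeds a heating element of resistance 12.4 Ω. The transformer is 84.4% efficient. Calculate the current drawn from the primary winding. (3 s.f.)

I_p ≈ 0.447 A

V_s = 120 × 286/1448 = 23.702 V.
I_s = V_s/R = 23.702/12.4 = 1.9114 A.
P_out = V_s I_s = 23.702 × 1.9114 = 45.304 W.
P_in = P_out/η = 45.304/0.844 = 53.678 W.
I_p = P_in/V_p = 53.678/120 = 0.447 A.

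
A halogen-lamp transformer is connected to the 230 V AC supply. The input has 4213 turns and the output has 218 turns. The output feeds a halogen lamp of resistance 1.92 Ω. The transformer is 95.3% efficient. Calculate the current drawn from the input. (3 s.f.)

V_out = 230 × 218/4213 = 11.901 V.
I_out = V_out/R = 11.901/1.92 = 6.1986 A.
P_out = V_out I_out = 11.901 × 6.1986 = 73.771 W.
P_in = P_out/η = 73.771/0.953 = 77.409 W.
I_in = P_in/V_in = 77.409/230 = 0.337 A.

I_in ≈ 0.337 A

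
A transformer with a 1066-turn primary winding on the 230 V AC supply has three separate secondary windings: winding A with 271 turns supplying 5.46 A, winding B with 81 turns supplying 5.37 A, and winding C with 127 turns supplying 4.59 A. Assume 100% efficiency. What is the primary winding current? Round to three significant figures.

V_A = 230 × 271/1066 = 58.471 V; V_B = 230 × 81/1066 = 17.477 V; V_C = 230 × 127/1066 = 27.402 V.
P_out = V_A I_A + V_B I_B + V_C I_C = 58.471×5.46 + 17.477×5.37 + 27.402×4.59 = 319.25 + 93.849 + 125.77 = 538.87 W.
Ideal ⇒ P_in = P_out, so I_p = P_out/V_p = 538.87/230 = 2.34 A.

I_p ≈ 2.34 A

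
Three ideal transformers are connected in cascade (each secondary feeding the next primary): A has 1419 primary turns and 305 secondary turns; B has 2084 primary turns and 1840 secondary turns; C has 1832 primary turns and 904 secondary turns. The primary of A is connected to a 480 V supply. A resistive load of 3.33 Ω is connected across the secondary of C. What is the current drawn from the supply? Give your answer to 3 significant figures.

After A: V = 480.00 × 305/1419 = 103.17 V.
After B: V = 103.17 × 1840/2084 = 91.092 V.
After C: V = 91.092 × 904/1832 = 44.949 V.
I_load = 44.949/3.33 = 13.498 A, so P_out = 44.949 × 13.498 = 606.74 W.
All ideal ⇒ P_in = P_out, so I_supply = 606.74/480 = 1.26 A.

I_supply ≈ 1.26 A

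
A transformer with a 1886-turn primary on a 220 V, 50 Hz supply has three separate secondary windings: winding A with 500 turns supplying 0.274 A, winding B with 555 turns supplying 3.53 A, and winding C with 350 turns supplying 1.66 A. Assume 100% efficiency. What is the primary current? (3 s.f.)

I_p ≈ 1.42 A

V_A = 220 × 500/1886 = 58.324 V; V_B = 220 × 555/1886 = 64.740 V; V_C = 220 × 350/1886 = 40.827 V.
P_out = V_A I_A + V_B I_B + V_C I_C = 58.324×0.274 + 64.740×3.53 + 40.827×1.66 = 15.981 + 228.53 + 67.773 = 312.29 W.
Ideal ⇒ P_in = P_out, so I_p = P_out/V_p = 312.29/220 = 1.42 A.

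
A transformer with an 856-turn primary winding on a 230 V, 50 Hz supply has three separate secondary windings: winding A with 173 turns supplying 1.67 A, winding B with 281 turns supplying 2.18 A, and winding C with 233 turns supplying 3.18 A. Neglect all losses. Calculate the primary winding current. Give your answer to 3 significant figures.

V_A = 230 × 173/856 = 46.484 V; V_B = 230 × 281/856 = 75.502 V; V_C = 230 × 233/856 = 62.605 V.
P_out = V_A I_A + V_B I_B + V_C I_C = 46.484×1.67 + 75.502×2.18 + 62.605×3.18 = 77.628 + 164.60 + 199.08 = 441.31 W.
Ideal ⇒ P_in = P_out, so I_p = P_out/V_p = 441.31/230 = 1.92 A.

I_p ≈ 1.92 A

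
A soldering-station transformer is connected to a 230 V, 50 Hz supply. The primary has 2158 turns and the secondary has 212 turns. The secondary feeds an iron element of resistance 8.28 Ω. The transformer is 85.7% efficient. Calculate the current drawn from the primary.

I_p ≈ 0.313 A

V_s = 230 × 212/2158 = 22.595 V.
I_s = V_s/R = 22.595/8.28 = 2.7289 A.
P_out = V_s I_s = 22.595 × 2.7289 = 61.659 W.
P_in = P_out/η = 61.659/0.857 = 71.947 W.
I_p = P_in/V_p = 71.947/230 = 0.313 A.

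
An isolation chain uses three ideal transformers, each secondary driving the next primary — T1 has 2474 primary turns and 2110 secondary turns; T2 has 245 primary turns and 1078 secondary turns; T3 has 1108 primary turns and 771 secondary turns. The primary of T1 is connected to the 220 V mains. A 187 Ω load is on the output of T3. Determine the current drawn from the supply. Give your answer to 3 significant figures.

I_supply ≈ 8.02 A

After T1: V = 220.00 × 2110/2474 = 187.63 V.
After T2: V = 187.63 × 1078/245 = 825.58 V.
After T3: V = 825.58 × 771/1108 = 574.48 V.
I_load = 574.48/187 = 3.0721 A, so P_out = 574.48 × 3.0721 = 1764.8 W.
All ideal ⇒ P_in = P_out, so I_supply = 1764.8/220 = 8.02 A.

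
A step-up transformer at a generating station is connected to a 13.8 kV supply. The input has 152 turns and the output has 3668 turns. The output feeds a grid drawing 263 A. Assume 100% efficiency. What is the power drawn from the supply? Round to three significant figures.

P ≈ 8.76×10^7 W

I_in = I_out × N_out/N_in = 263 × 3668/152 = 6346.6 A.
P = V_in I_in = 13800 × 6346.6 = 8.76×10^7 W.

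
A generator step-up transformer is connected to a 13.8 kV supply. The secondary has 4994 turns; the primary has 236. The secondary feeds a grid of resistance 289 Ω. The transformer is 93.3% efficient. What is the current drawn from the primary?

V_s = 13800 × 4994/236 = 292020 V.
I_s = V_s/R = 292020/289 = 1010.5 A.
P_out = V_s I_s = 292020 × 1010.5 = 2.9508×10^8 W.
P_in = P_out/η = 2.9508×10^8/0.933 = 3.1627×10^8 W.
I_p = P_in/V_p = 3.1627×10^8/13800 = 22900 A.

I_p ≈ 22900 A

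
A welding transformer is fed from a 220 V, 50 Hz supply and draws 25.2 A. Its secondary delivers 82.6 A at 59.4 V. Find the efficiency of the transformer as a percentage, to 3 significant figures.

P_in = 220 × 25.2 = 5544.00 W.
P_out = 59.4 × 82.6 = 4906.44 W.
η = P_out/P_in = 4906.44/5544.00 = 0.885.

η ≈ 88.5%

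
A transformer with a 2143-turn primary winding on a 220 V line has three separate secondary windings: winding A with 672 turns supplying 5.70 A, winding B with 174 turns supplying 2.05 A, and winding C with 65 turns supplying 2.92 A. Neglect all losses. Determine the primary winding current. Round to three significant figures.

V_A = 220 × 672/2143 = 68.987 V; V_B = 220 × 174/2143 = 17.863 V; V_C = 220 × 65/2143 = 6.6729 V.
P_out = V_A I_A + V_B I_B + V_C I_C = 68.987×5.70 + 17.863×2.05 + 6.6729×2.92 = 393.23 + 36.619 + 19.485 = 449.33 W.
Ideal ⇒ P_in = P_out, so I_p = P_out/V_p = 449.33/220 = 2.04 A.

I_p ≈ 2.04 A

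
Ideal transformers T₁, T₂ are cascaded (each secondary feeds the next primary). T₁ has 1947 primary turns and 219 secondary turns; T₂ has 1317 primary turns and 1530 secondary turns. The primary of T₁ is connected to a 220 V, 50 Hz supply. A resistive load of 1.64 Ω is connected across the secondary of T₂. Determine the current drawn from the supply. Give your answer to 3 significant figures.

After T₁: V = 220.00 × 219/1947 = 24.746 V.
After T₂: V = 24.746 × 1530/1317 = 28.748 V.
I_load = 28.748/1.64 = 17.529 A, so P_out = 28.748 × 17.529 = 503.93 W.
All ideal ⇒ P_in = P_out, so I_supply = 503.93/220 = 2.29 A.

I_supply ≈ 2.29 A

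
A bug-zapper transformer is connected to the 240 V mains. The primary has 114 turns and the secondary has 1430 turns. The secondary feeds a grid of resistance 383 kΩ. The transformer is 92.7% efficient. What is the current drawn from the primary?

I_p ≈ 0.106 A

V_s = 240 × 1430/114 = 3010.5 V.
I_s = V_s/R = 3010.5/383000 = 0.0078604 A.
P_out = V_s I_s = 3010.5 × 0.0078604 = 23.664 W.
P_in = P_out/η = 23.664/0.927 = 25.527 W.
I_p = P_in/V_p = 25.527/240 = 0.106 A.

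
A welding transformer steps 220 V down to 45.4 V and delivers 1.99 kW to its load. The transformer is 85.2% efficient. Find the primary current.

I_p ≈ 10.6 A

P_in = P_out/η = 1990/0.852 = 2335.7 W.
I_p = P_in/V_p = 2335.7/220 = 10.6 A.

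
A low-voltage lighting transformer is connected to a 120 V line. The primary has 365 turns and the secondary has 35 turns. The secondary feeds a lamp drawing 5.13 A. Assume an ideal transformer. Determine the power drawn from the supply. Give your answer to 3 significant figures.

I_p = I_s × N_s/N_p = 5.13 × 35/365 = 0.49192 A.
P = V_p I_p = 120 × 0.49192 = 59.0 W.

P ≈ 59.0 W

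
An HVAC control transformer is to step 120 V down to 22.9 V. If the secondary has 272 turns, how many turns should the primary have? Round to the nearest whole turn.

N_p = 1425 turns

N_p/N_s = V_p/V_s, so N_p = 272 × 120/22.9 = 1425.3 ≈ 1425 turns.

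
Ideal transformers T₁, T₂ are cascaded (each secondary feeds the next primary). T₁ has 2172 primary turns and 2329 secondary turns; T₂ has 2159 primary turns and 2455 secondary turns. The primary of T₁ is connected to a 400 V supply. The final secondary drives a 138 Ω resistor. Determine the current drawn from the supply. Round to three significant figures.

I_supply ≈ 4.31 A

After T₁: V = 400.00 × 2329/2172 = 428.91 V.
After T₂: V = 428.91 × 2455/2159 = 487.72 V.
I_load = 487.72/138 = 3.5342 A, so P_out = 487.72 × 3.5342 = 1723.7 W.
All ideal ⇒ P_in = P_out, so I_supply = 1723.7/400 = 4.31 A.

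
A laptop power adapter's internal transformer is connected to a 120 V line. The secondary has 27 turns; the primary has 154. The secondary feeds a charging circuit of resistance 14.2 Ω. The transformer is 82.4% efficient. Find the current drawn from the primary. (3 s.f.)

V_s = 120 × 27/154 = 21.039 V.
I_s = V_s/R = 21.039/14.2 = 1.4816 A.
P_out = V_s I_s = 21.039 × 1.4816 = 31.172 W.
P_in = P_out/η = 31.172/0.824 = 37.830 W.
I_p = P_in/V_p = 37.830/120 = 0.315 A.

I_p ≈ 0.315 A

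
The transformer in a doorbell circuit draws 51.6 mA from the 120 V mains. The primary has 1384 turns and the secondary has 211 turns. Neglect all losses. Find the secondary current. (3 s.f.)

I_s ≈ 0.338 A

I_s/I_p = N_p/N_s, so I_s = 0.0516 × 1384/211 = 0.338 A.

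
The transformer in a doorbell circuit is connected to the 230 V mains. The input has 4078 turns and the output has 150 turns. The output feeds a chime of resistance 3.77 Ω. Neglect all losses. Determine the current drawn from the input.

V_out = V_in × N_out/N_in = 230 × 150/4078 = 8.4600 V.
I_out = V_out/R = 8.4600/3.77 = 2.2440 A.
For an ideal transformer I_in N_in = I_out N_out, so I_in = 2.2440 × 150/4078 = 0.0825 A.

I_in ≈ 0.0825 A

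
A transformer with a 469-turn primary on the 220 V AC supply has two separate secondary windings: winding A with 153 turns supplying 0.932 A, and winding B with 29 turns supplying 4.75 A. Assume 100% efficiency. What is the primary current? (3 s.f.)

I_p ≈ 0.598 A

V_A = 220 × 153/469 = 71.770 V; V_B = 220 × 29/469 = 13.603 V.
P_out = V_A I_A + V_B I_B = 71.770×0.932 + 13.603×4.75 = 66.889 + 64.616 = 131.51 W.
Ideal ⇒ P_in = P_out, so I_p = P_out/V_p = 131.51/220 = 0.598 A.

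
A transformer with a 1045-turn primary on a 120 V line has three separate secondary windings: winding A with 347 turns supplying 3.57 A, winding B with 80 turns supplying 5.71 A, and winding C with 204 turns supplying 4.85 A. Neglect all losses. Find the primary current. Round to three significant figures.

I_p ≈ 2.57 A

V_A = 120 × 347/1045 = 39.847 V; V_B = 120 × 80/1045 = 9.1866 V; V_C = 120 × 204/1045 = 23.426 V.
P_out = V_A I_A + V_B I_B + V_C I_C = 39.847×3.57 + 9.1866×5.71 + 23.426×4.85 = 142.25 + 52.456 + 113.62 = 308.32 W.
Ideal ⇒ P_in = P_out, so I_p = P_out/V_p = 308.32/120 = 2.57 A.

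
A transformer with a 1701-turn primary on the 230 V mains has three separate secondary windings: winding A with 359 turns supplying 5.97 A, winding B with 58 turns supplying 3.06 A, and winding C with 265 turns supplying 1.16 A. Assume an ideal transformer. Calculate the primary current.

V_A = 230 × 359/1701 = 48.542 V; V_B = 230 × 58/1701 = 7.8424 V; V_C = 230 × 265/1701 = 35.832 V.
P_out = V_A I_A + V_B I_B + V_C I_C = 48.542×5.97 + 7.8424×3.06 + 35.832×1.16 = 289.80 + 23.998 + 41.565 = 355.36 W.
Ideal ⇒ P_in = P_out, so I_p = P_out/V_p = 355.36/230 = 1.55 A.

I_p ≈ 1.55 A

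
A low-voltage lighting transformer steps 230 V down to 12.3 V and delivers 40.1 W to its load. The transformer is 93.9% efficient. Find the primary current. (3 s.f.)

I_p ≈ 0.186 A

P_in = P_out/η = 40.1/0.939 = 42.705 W.
I_p = P_in/V_p = 42.705/230 = 0.186 A.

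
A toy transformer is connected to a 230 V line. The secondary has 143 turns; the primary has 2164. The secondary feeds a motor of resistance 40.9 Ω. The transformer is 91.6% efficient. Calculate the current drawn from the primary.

I_p ≈ 0.0268 A

V_s = 230 × 143/2164 = 15.199 V.
I_s = V_s/R = 15.199/40.9 = 0.37161 A.
P_out = V_s I_s = 15.199 × 0.37161 = 5.6479 W.
P_in = P_out/η = 5.6479/0.916 = 6.1659 W.
I_p = P_in/V_p = 6.1659/230 = 0.0268 A.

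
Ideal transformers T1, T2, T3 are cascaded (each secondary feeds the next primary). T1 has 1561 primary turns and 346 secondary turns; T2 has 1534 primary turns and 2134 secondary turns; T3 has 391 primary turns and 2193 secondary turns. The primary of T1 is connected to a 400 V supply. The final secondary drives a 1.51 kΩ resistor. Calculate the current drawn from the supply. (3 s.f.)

After T1: V = 400.00 × 346/1561 = 88.661 V.
After T2: V = 88.661 × 2134/1534 = 123.34 V.
After T3: V = 123.34 × 2193/391 = 691.77 V.
I_load = 691.77/1510 = 0.45813 A, so P_out = 691.77 × 0.45813 = 316.92 W.
All ideal ⇒ P_in = P_out, so I_supply = 316.92/400 = 0.792 A.

I_supply ≈ 0.792 A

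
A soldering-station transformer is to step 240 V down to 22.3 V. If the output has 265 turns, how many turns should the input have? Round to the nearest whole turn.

N_in = 2852 turns

N_in/N_out = V_in/V_out, so N_in = 265 × 240/22.3 = 2852.0 ≈ 2852 turns.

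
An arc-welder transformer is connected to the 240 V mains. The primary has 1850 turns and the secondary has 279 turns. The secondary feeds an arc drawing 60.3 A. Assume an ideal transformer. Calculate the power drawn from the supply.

P ≈ 2180 W

I_p = I_s × N_s/N_p = 60.3 × 279/1850 = 9.0939 A.
P = V_p I_p = 240 × 9.0939 = 2180 W.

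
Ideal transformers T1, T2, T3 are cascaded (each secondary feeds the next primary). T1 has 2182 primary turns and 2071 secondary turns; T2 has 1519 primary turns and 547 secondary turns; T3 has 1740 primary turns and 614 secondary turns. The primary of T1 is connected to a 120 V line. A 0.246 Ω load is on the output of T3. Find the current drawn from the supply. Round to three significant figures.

I_supply ≈ 7.10 A

Secondary of T1: V = 120.00 × 2071/2182 = 113.90 V.
Secondary of T2: V = 113.90 × 547/1519 = 41.014 V.
Secondary of T3: V = 41.014 × 614/1740 = 14.473 V.
I_load = 14.473/0.246 = 58.833 A, so P_out = 14.473 × 58.833 = 851.48 W.
All ideal ⇒ P_in = P_out, so I_supply = 851.48/120 = 7.10 A.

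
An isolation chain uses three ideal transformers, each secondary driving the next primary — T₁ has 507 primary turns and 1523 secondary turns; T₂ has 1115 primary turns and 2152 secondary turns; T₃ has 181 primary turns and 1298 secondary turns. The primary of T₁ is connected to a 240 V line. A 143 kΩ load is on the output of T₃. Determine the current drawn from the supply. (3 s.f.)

After T₁: V = 240.00 × 1523/507 = 720.95 V.
After T₂: V = 720.95 × 2152/1115 = 1391.5 V.
After T₃: V = 1391.5 × 1298/181 = 9978.5 V.
I_load = 9978.5/143000 = 0.069780 A, so P_out = 9978.5 × 0.069780 = 696.30 W.
All ideal ⇒ P_in = P_out, so I_supply = 696.30/240 = 2.90 A.

I_supply ≈ 2.90 A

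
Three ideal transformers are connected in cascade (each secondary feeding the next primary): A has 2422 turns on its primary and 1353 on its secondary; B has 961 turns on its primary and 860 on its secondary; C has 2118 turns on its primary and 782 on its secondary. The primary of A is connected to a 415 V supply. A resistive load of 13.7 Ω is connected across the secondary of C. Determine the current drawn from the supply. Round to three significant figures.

Secondary of A: V = 415.00 × 1353/2422 = 231.83 V.
Secondary of B: V = 231.83 × 860/961 = 207.47 V.
Secondary of C: V = 207.47 × 782/2118 = 76.600 V.
I_load = 76.600/13.7 = 5.5912 A, so P_out = 76.600 × 5.5912 = 428.29 W.
All ideal ⇒ P_in = P_out, so I_supply = 428.29/415 = 1.03 A.

I_supply ≈ 1.03 A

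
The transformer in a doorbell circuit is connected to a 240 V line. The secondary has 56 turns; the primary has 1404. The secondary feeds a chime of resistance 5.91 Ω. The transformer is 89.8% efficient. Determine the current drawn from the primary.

I_p ≈ 0.0719 A

V_s = 240 × 56/1404 = 9.5726 V.
I_s = V_s/R = 9.5726/5.91 = 1.6197 A.
P_out = V_s I_s = 9.5726 × 1.6197 = 15.505 W.
P_in = P_out/η = 15.505/0.898 = 17.266 W.
I_p = P_in/V_p = 17.266/240 = 0.0719 A.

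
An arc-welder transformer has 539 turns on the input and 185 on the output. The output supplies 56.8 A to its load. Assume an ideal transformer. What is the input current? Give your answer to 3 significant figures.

I_in ≈ 19.5 A

For an ideal transformer I_in/I_out = N_out/N_in, so I_in = 56.8 × 185/539 = 19.5 A.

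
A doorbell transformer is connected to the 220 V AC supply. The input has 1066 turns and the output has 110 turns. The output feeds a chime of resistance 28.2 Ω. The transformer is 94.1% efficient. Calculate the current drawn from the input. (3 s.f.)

V_out = 220 × 110/1066 = 22.702 V.
I_out = V_out/R = 22.702/28.2 = 0.80502 A.
P_out = V_out I_out = 22.702 × 0.80502 = 18.275 W.
P_in = P_out/η = 18.275/0.941 = 19.421 W.
I_in = P_in/V_in = 19.421/220 = 0.0883 A.

I_in ≈ 0.0883 A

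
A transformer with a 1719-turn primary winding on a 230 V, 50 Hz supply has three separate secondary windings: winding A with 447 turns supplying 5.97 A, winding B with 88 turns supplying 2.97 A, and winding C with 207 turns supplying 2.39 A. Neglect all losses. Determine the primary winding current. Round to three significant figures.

V_A = 230 × 447/1719 = 59.808 V; V_B = 230 × 88/1719 = 11.774 V; V_C = 230 × 207/1719 = 27.696 V.
P_out = V_A I_A + V_B I_B + V_C I_C = 59.808×5.97 + 11.774×2.97 + 27.696×2.39 = 357.05 + 34.970 + 66.194 = 458.22 W.
Ideal ⇒ P_in = P_out, so I_p = P_out/V_p = 458.22/230 = 1.99 A.

I_p ≈ 1.99 A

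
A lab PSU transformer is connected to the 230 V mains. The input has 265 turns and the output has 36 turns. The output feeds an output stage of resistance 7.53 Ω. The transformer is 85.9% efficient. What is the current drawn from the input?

I_in ≈ 0.656 A

V_out = 230 × 36/265 = 31.245 V.
I_out = V_out/R = 31.245/7.53 = 4.1494 A.
P_out = V_out I_out = 31.245 × 4.1494 = 129.65 W.
P_in = P_out/η = 129.65/0.859 = 150.93 W.
I_in = P_in/V_in = 150.93/230 = 0.656 A.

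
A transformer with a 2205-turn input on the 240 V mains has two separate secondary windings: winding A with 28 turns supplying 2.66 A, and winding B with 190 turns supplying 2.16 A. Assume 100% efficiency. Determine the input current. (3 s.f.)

V_A = 240 × 28/2205 = 3.0476 V; V_B = 240 × 190/2205 = 20.680 V.
P_out = V_A I_A + V_B I_B = 3.0476×2.66 + 20.680×2.16 = 8.1067 + 44.669 = 52.776 W.
Ideal ⇒ P_in = P_out, so I_in = P_out/V_in = 52.776/240 = 0.220 A.

I_in ≈ 0.220 A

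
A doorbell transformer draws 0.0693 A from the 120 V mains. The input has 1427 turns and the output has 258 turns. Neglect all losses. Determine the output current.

I_out ≈ 0.383 A

I_out/I_in = N_in/N_out, so I_out = 0.0693 × 1427/258 = 0.383 A.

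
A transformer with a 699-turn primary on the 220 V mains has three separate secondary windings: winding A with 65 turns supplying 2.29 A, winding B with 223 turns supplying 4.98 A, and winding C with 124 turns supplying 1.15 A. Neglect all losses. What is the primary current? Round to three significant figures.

V_A = 220 × 65/699 = 20.458 V; V_B = 220 × 223/699 = 70.186 V; V_C = 220 × 124/699 = 39.027 V.
P_out = V_A I_A + V_B I_B + V_C I_C = 20.458×2.29 + 70.186×4.98 + 39.027×1.15 = 46.848 + 349.53 + 44.881 = 441.26 W.
Ideal ⇒ P_in = P_out, so I_p = P_out/V_p = 441.26/220 = 2.01 A.

I_p ≈ 2.01 A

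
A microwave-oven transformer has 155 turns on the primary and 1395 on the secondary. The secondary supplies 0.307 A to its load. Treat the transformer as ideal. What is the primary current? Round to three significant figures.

I_p ≈ 2.76 A

For an ideal transformer I_p/I_s = N_s/N_p, so I_p = 0.307 × 1395/155 = 2.76 A.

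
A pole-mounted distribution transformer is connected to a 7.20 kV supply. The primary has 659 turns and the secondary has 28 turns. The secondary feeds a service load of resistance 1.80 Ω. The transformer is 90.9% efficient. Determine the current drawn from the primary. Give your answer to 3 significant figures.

I_p ≈ 7.94 A

V_s = 7200 × 28/659 = 305.92 V.
I_s = V_s/R = 305.92/1.80 = 169.95 A.
P_out = V_s I_s = 305.92 × 169.95 = 51992 W.
P_in = P_out/η = 51992/0.909 = 57197 W.
I_p = P_in/V_p = 57197/7200 = 7.94 A.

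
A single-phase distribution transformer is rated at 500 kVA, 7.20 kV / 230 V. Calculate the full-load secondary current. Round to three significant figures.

I_s ≈ 2170 A

I_s = S/V_s = 500000/230 = 2170 A.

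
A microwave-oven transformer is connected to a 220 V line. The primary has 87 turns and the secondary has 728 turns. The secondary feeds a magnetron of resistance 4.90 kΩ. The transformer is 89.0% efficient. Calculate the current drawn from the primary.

I_p ≈ 3.53 A

V_s = 220 × 728/87 = 1840.9 V.
I_s = V_s/R = 1840.9/4900 = 0.37570 A.
P_out = V_s I_s = 1840.9 × 0.37570 = 691.63 W.
P_in = P_out/η = 691.63/0.890 = 777.11 W.
I_p = P_in/V_p = 777.11/220 = 3.53 A.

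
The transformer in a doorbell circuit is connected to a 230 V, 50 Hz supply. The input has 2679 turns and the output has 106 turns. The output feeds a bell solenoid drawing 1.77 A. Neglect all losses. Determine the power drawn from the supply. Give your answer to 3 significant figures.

P ≈ 16.1 W

I_in = I_out × N_out/N_in = 1.77 × 106/2679 = 0.070034 A.
P = V_in I_in = 230 × 0.070034 = 16.1 W.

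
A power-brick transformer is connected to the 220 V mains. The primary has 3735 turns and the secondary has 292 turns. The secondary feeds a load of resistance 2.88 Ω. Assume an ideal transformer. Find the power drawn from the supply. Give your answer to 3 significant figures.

V_s = V_p × N_s/N_p = 220 × 292/3735 = 17.199 V.
I_s = V_s/R = 17.199/2.88 = 5.9720 A.
I_p = I_s × N_s/N_p = 5.9720 × 292/3735 = 0.46689 A.
P = V_p I_p = 220 × 0.46689 = 103 W.

P ≈ 103 W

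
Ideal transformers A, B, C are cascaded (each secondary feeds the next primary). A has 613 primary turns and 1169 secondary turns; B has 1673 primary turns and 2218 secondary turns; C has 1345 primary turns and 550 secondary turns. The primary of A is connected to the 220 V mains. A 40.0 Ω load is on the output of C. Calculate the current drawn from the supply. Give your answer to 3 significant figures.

I_supply ≈ 5.88 A

Secondary of A: V = 220.00 × 1169/613 = 419.54 V.
Secondary of B: V = 419.54 × 2218/1673 = 556.21 V.
Secondary of C: V = 556.21 × 550/1345 = 227.45 V.
I_load = 227.45/40.0 = 5.6862 A, so P_out = 227.45 × 5.6862 = 1293.3 W.
All ideal ⇒ P_in = P_out, so I_supply = 1293.3/220 = 5.88 A.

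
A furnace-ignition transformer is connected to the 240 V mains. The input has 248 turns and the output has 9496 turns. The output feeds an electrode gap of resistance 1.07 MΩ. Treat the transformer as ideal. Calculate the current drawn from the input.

I_in ≈ 0.329 A

V_out = V_in × N_out/N_in = 240 × 9496/248 = 9189.7 V.
I_out = V_out/R = 9189.7/(1.07×10^6) = 0.0085885 A.
For an ideal transformer I_in N_in = I_out N_out, so I_in = 0.0085885 × 9496/248 = 0.329 A.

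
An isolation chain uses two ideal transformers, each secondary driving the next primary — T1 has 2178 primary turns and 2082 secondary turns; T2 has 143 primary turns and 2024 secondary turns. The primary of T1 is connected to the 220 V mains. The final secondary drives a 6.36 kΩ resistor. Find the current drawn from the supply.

I_supply ≈ 6.33 A

Secondary of T1: V = 220.00 × 2082/2178 = 210.30 V.
Secondary of T2: V = 210.30 × 2024/143 = 2976.6 V.
I_load = 2976.6/6360 = 0.46802 A, so P_out = 2976.6 × 0.46802 = 1393.1 W.
All ideal ⇒ P_in = P_out, so I_supply = 1393.1/220 = 6.33 A.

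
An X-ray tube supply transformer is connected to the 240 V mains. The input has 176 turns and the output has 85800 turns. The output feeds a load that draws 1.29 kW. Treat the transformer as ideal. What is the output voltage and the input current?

V_out ≈ 117000 V, I_in ≈ 5.38 A

V_out = V_in × N_out/N_in = 240 × 85800/176 = 117000 V.
I_out = P/V_out = 1290/117000 = 0.011026 A.
I_in = I_out × N_out/N_in = 0.011026 × 85800/176 = 5.38 A.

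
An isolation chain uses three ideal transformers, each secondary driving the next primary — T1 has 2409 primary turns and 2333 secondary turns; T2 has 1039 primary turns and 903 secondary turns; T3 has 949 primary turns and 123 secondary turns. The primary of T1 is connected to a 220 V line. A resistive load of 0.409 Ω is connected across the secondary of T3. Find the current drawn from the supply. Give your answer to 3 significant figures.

I_supply ≈ 6.40 A

After T1: V = 220.00 × 2333/2409 = 213.06 V.
After T2: V = 213.06 × 903/1039 = 185.17 V.
After T3: V = 185.17 × 123/949 = 24.000 V.
I_load = 24.000/0.409 = 58.680 A, so P_out = 24.000 × 58.680 = 1408.3 W.
All ideal ⇒ P_in = P_out, so I_supply = 1408.3/220 = 6.40 A.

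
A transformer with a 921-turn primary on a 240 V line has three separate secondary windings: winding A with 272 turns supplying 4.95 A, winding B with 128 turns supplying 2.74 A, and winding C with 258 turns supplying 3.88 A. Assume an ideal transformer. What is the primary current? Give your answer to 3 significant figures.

V_A = 240 × 272/921 = 70.879 V; V_B = 240 × 128/921 = 33.355 V; V_C = 240 × 258/921 = 67.231 V.
P_out = V_A I_A + V_B I_B + V_C I_C = 70.879×4.95 + 33.355×2.74 + 67.231×3.88 = 350.85 + 91.393 + 260.86 = 703.10 W.
Ideal ⇒ P_in = P_out, so I_p = P_out/V_p = 703.10/240 = 2.93 A.

I_p ≈ 2.93 A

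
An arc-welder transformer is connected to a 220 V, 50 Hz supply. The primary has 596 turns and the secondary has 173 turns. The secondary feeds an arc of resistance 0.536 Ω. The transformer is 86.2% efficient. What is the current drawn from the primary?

V_s = 220 × 173/596 = 63.859 V.
I_s = V_s/R = 63.859/0.536 = 119.14 A.
P_out = V_s I_s = 63.859 × 119.14 = 7608.2 W.
P_in = P_out/η = 7608.2/0.862 = 8826.2 W.
I_p = P_in/V_p = 8826.2/220 = 40.1 A.

I_p ≈ 40.1 A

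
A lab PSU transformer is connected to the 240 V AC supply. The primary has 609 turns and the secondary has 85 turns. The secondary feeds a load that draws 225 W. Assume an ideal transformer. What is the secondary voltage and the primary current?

V_s ≈ 33.5 V, I_p ≈ 0.937 A

V_s = V_p × N_s/N_p = 240 × 85/609 = 33.498 V.
I_s = P/V_s = 225/33.498 = 6.7169 A.
I_p = I_s × N_s/N_p = 6.7169 × 85/609 = 0.937 A.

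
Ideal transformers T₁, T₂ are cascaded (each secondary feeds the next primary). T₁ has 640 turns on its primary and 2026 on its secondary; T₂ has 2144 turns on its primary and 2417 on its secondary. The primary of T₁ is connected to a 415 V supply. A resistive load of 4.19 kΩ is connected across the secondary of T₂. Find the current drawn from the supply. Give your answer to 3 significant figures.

I_supply ≈ 1.26 A

After T₁: V = 415.00 × 2026/640 = 1313.7 V.
After T₂: V = 1313.7 × 2417/2144 = 1481.0 V.
I_load = 1481.0/4190 = 0.35346 A, so P_out = 1481.0 × 0.35346 = 523.49 W.
All ideal ⇒ P_in = P_out, so I_supply = 523.49/415 = 1.26 A.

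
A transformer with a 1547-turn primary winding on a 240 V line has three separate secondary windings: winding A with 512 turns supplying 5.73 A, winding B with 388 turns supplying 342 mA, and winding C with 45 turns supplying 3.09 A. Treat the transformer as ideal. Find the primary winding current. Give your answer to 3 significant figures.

V_A = 240 × 512/1547 = 79.431 V; V_B = 240 × 388/1547 = 60.194 V; V_C = 240 × 45/1547 = 6.9813 V.
P_out = V_A I_A + V_B I_B + V_C I_C = 79.431×5.73 + 60.194×0.342 + 6.9813×3.09 = 455.14 + 20.586 + 21.572 = 497.30 W.
Ideal ⇒ P_in = P_out, so I_p = P_out/V_p = 497.30/240 = 2.07 A.

I_p ≈ 2.07 A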